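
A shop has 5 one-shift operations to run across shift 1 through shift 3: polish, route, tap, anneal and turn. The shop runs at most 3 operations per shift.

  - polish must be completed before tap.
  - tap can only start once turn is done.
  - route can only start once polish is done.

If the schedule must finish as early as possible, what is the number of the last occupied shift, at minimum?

2

The precedence chain requires at least 2 distinct shifts.
With at most 3 per shift and 5 operations, at least 2 shifts are needed.
2 works (last occupied shift: shift 2): for example route -> shift 2, turn -> shift 1, polish -> shift 1, tap -> shift 2, anneal -> shift 1.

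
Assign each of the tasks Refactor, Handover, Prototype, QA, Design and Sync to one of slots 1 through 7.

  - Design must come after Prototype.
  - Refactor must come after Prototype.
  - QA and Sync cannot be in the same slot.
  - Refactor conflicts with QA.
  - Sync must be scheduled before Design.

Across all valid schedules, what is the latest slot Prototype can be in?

Downstream work caps Prototype at 6.
Prototype at 6 is achievable: Refactor in 7; QA in 2; Handover in 1; Design in 7; Sync in 1; Prototype in 6.

6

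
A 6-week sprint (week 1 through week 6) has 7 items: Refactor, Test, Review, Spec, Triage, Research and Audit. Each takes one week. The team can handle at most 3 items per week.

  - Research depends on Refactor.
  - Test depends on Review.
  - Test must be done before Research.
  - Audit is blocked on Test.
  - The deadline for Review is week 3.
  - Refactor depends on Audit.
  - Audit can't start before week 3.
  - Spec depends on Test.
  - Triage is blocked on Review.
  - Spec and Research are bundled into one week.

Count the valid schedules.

29

Splitting on Refactor: it can be week 4 (10), week 5 (19). Listing each branch's schedules as (Test, Review, Spec, Triage, Research, Audit) by week number:
Refactor=week 4: (2,1,5,2,5,3) (2,1,5,3,5,3) (2,1,5,4,5,3) (2,1,5,5,5,3) (2,1,5,6,5,3) (2,1,6,2,6,3) (2,1,6,3,6,3) (2,1,6,4,6,3) (2,1,6,5,6,3) (2,1,6,6,6,3) — 10.
Refactor=week 5: (2,1,6,2,6,3) (2,1,6,2,6,4) (2,1,6,3,6,3) (2,1,6,3,6,4) (2,1,6,4,6,3) (2,1,6,4,6,4) (2,1,6,5,6,3) (2,1,6,5,6,4) (2,1,6,6,6,3) (2,1,6,6,6,4) (3,1,6,2,6,4) (3,1,6,3,6,4) (3,1,6,4,6,4) (3,1,6,5,6,4) (3,1,6,6,6,4) (3,2,6,3,6,4) (3,2,6,4,6,4) (3,2,6,5,6,4) (3,2,6,6,6,4) — 19.
Summing: 10 + 19 = 29.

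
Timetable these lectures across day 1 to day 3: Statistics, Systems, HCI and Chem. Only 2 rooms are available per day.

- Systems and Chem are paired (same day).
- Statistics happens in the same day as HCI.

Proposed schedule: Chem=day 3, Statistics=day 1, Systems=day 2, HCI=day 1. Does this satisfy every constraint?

Invalid. Systems and Chem are paired (same day).

Statistics happens in the same day as HCI — holds.
Systems and Chem are paired (same day) — violated.
Only 2 rooms are available per day — holds.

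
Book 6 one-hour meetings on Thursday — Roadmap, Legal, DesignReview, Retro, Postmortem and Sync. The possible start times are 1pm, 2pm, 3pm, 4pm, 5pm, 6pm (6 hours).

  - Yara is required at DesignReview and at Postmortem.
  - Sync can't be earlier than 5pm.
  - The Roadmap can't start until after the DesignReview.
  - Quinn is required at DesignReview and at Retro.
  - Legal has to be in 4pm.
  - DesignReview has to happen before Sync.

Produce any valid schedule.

Roadmap=2pm; Postmortem=2pm; DesignReview=1pm; Legal=4pm; Retro=2pm; Sync=5pm

Checking: DesignReview(1pm) before Sync(5pm); DesignReview(1pm) before Roadmap(2pm); DesignReview(1pm) != Postmortem(2pm); DesignReview(1pm) != Retro(2pm); Legal=4pm in [4pm,4pm]; Sync=5pm in [5pm,6pm].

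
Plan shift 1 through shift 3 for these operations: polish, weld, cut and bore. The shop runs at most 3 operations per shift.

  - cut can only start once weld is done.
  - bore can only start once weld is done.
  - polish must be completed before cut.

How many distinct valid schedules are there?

8

Splitting on polish: it can be shift 1 (5), shift 2 (3). Listing each branch's schedules as (weld, cut, bore) by shift number:
polish=shift 1: (1,2,2) (1,2,3) (1,3,2) (1,3,3) (2,3,3) — 5.
polish=shift 2: (1,3,2) (1,3,3) (2,3,3) — 3.
Summing: 5 + 3 = 8.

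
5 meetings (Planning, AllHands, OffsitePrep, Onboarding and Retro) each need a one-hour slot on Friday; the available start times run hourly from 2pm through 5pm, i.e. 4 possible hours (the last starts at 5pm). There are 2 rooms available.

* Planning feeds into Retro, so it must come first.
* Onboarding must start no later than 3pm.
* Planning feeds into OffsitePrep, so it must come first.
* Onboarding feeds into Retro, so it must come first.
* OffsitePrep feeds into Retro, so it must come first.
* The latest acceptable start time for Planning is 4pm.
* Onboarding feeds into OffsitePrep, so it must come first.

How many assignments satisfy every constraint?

Splitting on Planning: it can be 2pm (13), 3pm (7). Listing each branch's schedules as (AllHands, OffsitePrep, Onboarding, Retro):
Planning=2pm: (2pm,4pm,3pm,5pm) (3pm,3pm,2pm,4pm) (3pm,3pm,2pm,5pm) (3pm,4pm,2pm,5pm) (3pm,4pm,3pm,5pm) (4pm,3pm,2pm,4pm) (4pm,3pm,2pm,5pm) (4pm,4pm,2pm,5pm) (4pm,4pm,3pm,5pm) (5pm,3pm,2pm,4pm) (5pm,3pm,2pm,5pm) (5pm,4pm,2pm,5pm) (5pm,4pm,3pm,5pm) — 13.
Planning=3pm: (2pm,4pm,2pm,5pm) (2pm,4pm,3pm,5pm) (3pm,4pm,2pm,5pm) (4pm,4pm,2pm,5pm) (4pm,4pm,3pm,5pm) (5pm,4pm,2pm,5pm) (5pm,4pm,3pm,5pm) — 7.
Summing: 13 + 7 = 20.

20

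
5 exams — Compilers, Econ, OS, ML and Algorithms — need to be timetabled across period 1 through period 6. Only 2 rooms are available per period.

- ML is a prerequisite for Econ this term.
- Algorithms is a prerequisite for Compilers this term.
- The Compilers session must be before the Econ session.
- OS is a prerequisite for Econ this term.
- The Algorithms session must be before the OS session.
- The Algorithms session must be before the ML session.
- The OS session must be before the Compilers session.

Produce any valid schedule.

Compilers in period 3; ML in period 2; Algorithms in period 1; OS in period 2; Econ in period 4

Checking: Algorithms(period 1) before OS(period 2); Compilers(period 3) before Econ(period 4); ML(period 2) before Econ(period 4); Algorithms(period 1) before ML(period 2); OS(period 2) before Compilers(period 3); OS(period 2) before Econ(period 4); Algorithms(period 1) before Compilers(period 3); max 2 per period (cap 2).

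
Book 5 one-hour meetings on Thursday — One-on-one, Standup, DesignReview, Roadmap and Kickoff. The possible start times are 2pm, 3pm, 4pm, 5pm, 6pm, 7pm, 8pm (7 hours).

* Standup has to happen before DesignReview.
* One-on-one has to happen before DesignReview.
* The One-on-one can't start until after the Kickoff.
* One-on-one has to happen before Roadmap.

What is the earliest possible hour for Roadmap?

4pm

Precedence pushes Roadmap to at least 4pm.
Roadmap at 4pm is achievable: Roadmap=4pm; DesignReview=4pm; Standup=2pm; One-on-one=3pm; Kickoff=2pm.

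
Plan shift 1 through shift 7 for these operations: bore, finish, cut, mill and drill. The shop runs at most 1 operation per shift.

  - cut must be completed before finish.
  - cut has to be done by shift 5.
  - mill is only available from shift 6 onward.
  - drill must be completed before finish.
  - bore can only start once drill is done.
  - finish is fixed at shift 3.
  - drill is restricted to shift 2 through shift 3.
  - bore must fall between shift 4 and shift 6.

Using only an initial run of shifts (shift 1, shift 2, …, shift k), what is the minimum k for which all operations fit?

The precedence chain requires at least 2 distinct shifts.
With at most 1 per shift and 5 operations, at least 5 shifts are needed.
mill can't be placed before shift 6, so the schedule must run through at least shift 6.
6 works (last occupied shift: shift 6): for example finish -> shift 3; mill -> shift 6; drill -> shift 2; bore -> shift 4; cut -> shift 1.

6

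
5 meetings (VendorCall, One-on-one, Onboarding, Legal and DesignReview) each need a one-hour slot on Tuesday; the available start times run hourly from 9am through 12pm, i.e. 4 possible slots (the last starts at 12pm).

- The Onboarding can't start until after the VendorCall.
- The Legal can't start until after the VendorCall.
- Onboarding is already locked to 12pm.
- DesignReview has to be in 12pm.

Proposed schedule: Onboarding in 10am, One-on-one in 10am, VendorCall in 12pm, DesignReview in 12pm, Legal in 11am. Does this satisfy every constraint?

DesignReview has to be in 12pm — holds.
Onboarding is already locked to 12pm — violated.
The Onboarding can't start until after the VendorCall — violated.
The Legal can't start until after the VendorCall — violated.

No — it violates: The Onboarding can't start until after the VendorCall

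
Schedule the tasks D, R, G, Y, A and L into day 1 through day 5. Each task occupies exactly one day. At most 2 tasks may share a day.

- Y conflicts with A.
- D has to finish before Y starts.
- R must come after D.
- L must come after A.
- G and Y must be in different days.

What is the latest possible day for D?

Downstream work caps D at day 4.
D at day 4 is achievable: G -> day 1, R -> day 5, D -> day 4, Y -> day 5, L -> day 2, A -> day 1.

day 4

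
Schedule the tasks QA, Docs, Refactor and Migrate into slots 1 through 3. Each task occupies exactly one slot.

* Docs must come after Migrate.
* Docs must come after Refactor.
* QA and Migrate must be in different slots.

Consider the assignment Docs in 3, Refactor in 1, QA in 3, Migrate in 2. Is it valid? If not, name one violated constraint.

Docs must come after Refactor — holds.
QA and Migrate must be in different slots — holds.
Docs must come after Migrate — holds.

Yes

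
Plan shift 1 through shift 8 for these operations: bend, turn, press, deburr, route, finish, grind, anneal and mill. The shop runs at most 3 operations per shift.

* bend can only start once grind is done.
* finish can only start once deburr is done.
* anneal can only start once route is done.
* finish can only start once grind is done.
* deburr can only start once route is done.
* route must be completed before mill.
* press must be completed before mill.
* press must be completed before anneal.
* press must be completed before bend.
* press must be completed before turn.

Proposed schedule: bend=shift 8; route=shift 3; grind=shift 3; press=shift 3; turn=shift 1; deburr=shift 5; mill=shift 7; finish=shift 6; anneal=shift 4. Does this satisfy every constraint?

Invalid. press must be completed before turn.

bend can only start once grind is done — holds.
finish can only start once grind is done — holds.
press must be completed before bend — holds.
The shop runs at most 3 operations per shift — holds.
finish can only start once deburr is done — holds.
press must be completed before anneal — holds.
press must be completed before turn — violated.
anneal can only start once route is done — holds.
route must be completed before mill — holds.
deburr can only start once route is done — holds.
press must be completed before mill — holds.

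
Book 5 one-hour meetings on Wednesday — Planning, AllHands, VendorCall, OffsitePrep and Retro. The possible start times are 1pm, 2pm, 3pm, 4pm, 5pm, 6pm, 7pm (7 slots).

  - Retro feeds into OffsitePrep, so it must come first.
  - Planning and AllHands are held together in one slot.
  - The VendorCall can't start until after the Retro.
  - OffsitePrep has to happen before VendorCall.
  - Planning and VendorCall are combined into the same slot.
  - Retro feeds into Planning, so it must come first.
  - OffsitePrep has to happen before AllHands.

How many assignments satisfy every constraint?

35

Splitting on Planning: it can be 3pm (1), 4pm (3), 5pm (6), 6pm (10), 7pm (15). Listing each branch's schedules as (AllHands, VendorCall, OffsitePrep, Retro):
Planning=3pm: (3pm,3pm,2pm,1pm) — 1.
Planning=4pm: (4pm,4pm,2pm,1pm) (4pm,4pm,3pm,1pm) (4pm,4pm,3pm,2pm) — 3.
Planning=5pm: (5pm,5pm,2pm,1pm) (5pm,5pm,3pm,1pm) (5pm,5pm,3pm,2pm) (5pm,5pm,4pm,1pm) (5pm,5pm,4pm,2pm) (5pm,5pm,4pm,3pm) — 6.
Planning=6pm: (6pm,6pm,2pm,1pm) (6pm,6pm,3pm,1pm) (6pm,6pm,3pm,2pm) (6pm,6pm,4pm,1pm) (6pm,6pm,4pm,2pm) (6pm,6pm,4pm,3pm) (6pm,6pm,5pm,1pm) (6pm,6pm,5pm,2pm) (6pm,6pm,5pm,3pm) (6pm,6pm,5pm,4pm) — 10.
Planning=7pm: (7pm,7pm,2pm,1pm) (7pm,7pm,3pm,1pm) (7pm,7pm,3pm,2pm) (7pm,7pm,4pm,1pm) (7pm,7pm,4pm,2pm) (7pm,7pm,4pm,3pm) (7pm,7pm,5pm,1pm) (7pm,7pm,5pm,2pm) (7pm,7pm,5pm,3pm) (7pm,7pm,5pm,4pm) (7pm,7pm,6pm,1pm) (7pm,7pm,6pm,2pm) (7pm,7pm,6pm,3pm) (7pm,7pm,6pm,4pm) (7pm,7pm,6pm,5pm) — 15.
Summing: 1 + 3 + 6 + 10 + 15 = 35.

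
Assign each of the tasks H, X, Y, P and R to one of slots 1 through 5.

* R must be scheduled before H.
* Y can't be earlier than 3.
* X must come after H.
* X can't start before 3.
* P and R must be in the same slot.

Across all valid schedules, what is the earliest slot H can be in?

Precedence pushes H to at least 2; downstream work caps H at 4.
H at 2 is achievable: Y in 3; R in 1; X in 3; P in 1; H in 2.

2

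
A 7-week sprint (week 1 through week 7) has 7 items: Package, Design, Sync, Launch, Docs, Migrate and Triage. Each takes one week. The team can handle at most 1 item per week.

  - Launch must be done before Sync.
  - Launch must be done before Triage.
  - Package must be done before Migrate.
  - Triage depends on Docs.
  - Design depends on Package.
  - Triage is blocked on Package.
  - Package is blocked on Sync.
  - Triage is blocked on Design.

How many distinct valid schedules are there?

17

Splitting on Package: it can be week 3 (8), week 4 (9). Listing each branch's schedules as (Design, Sync, Launch, Docs, Migrate, Triage) by week number:
Package=week 3: (4,2,1,5,6,7) (4,2,1,5,7,6) (4,2,1,6,5,7) (5,2,1,4,6,7) (5,2,1,4,7,6) (5,2,1,6,4,7) (6,2,1,4,5,7) (6,2,1,5,4,7) — 8.
Package=week 4: (5,2,1,3,6,7) (5,2,1,3,7,6) (5,3,1,2,6,7) (5,3,1,2,7,6) (5,3,2,1,6,7) (5,3,2,1,7,6) (6,2,1,3,5,7) (6,3,1,2,5,7) (6,3,2,1,5,7) — 9.
Summing: 8 + 9 = 17.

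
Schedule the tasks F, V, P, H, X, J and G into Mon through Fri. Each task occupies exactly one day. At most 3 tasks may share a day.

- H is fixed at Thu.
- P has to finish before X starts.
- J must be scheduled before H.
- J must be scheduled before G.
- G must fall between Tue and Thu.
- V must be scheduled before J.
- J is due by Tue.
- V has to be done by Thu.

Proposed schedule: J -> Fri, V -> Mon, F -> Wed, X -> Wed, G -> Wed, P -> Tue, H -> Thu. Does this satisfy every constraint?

No. J is due by Tue is not satisfied.

J is due by Tue — violated.
At most 3 tasks may share a day — holds.
V must be scheduled before J — holds.
H is fixed at Thu — holds.
G must fall between Tue and Thu — holds.
J must be scheduled before H — violated.
P has to finish before X starts — holds.
V has to be done by Thu — holds.
J must be scheduled before G — violated.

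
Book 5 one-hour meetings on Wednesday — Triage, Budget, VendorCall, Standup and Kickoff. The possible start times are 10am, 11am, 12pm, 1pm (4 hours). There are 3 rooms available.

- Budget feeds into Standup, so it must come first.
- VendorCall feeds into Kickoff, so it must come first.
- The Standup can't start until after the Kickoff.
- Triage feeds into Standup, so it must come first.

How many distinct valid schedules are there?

Splitting on Triage: it can be 10am (11), 11am (11), 12pm (9). Listing each branch's schedules as (Budget, VendorCall, Standup, Kickoff):
Triage=10am: (10am,10am,12pm,11am) (10am,10am,1pm,11am) (10am,10am,1pm,12pm) (10am,11am,1pm,12pm) (11am,10am,12pm,11am) (11am,10am,1pm,11am) (11am,10am,1pm,12pm) (11am,11am,1pm,12pm) (12pm,10am,1pm,11am) (12pm,10am,1pm,12pm) (12pm,11am,1pm,12pm) — 11.
Triage=11am: (10am,10am,12pm,11am) (10am,10am,1pm,11am) (10am,10am,1pm,12pm) (10am,11am,1pm,12pm) (11am,10am,12pm,11am) (11am,10am,1pm,11am) (11am,10am,1pm,12pm) (11am,11am,1pm,12pm) (12pm,10am,1pm,11am) (12pm,10am,1pm,12pm) (12pm,11am,1pm,12pm) — 11.
Triage=12pm: (10am,10am,1pm,11am) (10am,10am,1pm,12pm) (10am,11am,1pm,12pm) (11am,10am,1pm,11am) (11am,10am,1pm,12pm) (11am,11am,1pm,12pm) (12pm,10am,1pm,11am) (12pm,10am,1pm,12pm) (12pm,11am,1pm,12pm) — 9.
Summing: 11 + 11 + 9 = 31.

31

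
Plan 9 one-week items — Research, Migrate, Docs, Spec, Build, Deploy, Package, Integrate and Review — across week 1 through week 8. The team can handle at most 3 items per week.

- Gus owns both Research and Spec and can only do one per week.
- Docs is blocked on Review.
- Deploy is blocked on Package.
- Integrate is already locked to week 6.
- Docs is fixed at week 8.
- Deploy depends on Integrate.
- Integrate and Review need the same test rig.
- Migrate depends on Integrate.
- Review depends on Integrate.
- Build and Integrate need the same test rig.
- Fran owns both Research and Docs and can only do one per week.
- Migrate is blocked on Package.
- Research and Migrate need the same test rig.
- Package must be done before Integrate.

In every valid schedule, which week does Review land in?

week 7

Integrate is fixed at week 6 and must come before Review, so Review is at least week 7.
Docs is fixed at week 8 and must come after Review, so Review is at most week 7.
So Review must be week 7.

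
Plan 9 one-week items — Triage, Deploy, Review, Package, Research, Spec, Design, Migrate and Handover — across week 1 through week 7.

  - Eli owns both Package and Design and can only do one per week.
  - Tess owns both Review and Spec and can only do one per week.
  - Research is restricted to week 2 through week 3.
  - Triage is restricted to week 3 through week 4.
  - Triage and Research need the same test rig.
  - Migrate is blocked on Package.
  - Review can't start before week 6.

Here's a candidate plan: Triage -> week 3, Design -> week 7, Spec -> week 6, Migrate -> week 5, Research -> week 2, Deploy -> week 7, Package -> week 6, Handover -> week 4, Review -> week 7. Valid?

Research is restricted to week 2 through week 3 — holds.
Eli owns both Package and Design and can only do one per week — holds.
Migrate is blocked on Package — violated.
Triage and Research need the same test rig — holds.
Tess owns both Review and Spec and can only do one per week — holds.
Triage is restricted to week 3 through week 4 — holds.
Review can't start before week 6 — holds.

No — it violates: Migrate is blocked on Package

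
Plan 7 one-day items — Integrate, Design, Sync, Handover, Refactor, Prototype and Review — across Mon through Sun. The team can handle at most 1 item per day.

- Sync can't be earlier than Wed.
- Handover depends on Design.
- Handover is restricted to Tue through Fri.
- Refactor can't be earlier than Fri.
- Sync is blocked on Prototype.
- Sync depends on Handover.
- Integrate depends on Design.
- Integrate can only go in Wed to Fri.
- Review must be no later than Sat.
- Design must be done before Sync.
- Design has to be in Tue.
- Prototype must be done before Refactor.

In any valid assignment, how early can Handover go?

Handover is available from Tue; precedence pushes Handover to at least Wed; Handover's own window allows nothing later than Fri.
Handover at Wed is achievable: Prototype in Mon, Refactor in Fri, Sync in Sun, Handover in Wed, Design in Tue, Integrate in Thu, Review in Sat.

Wed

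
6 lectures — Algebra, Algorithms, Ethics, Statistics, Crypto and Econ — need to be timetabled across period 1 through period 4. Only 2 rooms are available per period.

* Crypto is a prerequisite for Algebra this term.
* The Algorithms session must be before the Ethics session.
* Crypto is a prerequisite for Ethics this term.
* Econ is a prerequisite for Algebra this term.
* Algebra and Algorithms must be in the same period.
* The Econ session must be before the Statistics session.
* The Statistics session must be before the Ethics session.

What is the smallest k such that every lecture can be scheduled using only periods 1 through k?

4 periods

The precedence chain requires at least 3 distinct periods.
With at most 2 per period and 6 lectures, at least 3 periods are needed.
Could 3 periods be enough, i.e. nothing placed later than period 3? No: Algebra must come after Crypto (at period 1 or later) → {period 2, period 3}; Econ must come before Algebra (at period 3 or earlier) → {period 1, period 2}; Ethics must come after Statistics (at period 1 or later) → {period 2, period 3}; Statistics must come before Ethics (at period 3 or earlier) → {period 1, period 2}; Statistics must come after Econ (at period 1 or later) → {period 2}; Algorithms must come before Ethics (at period 3 or earlier) → {period 1, period 2}; Algebra must be in the same period as Algorithms (in {period 1, period 2}) → {period 2}; Algorithms must be in the same period as Algebra (in {period 2}) → {period 2}; that puts Algebra, Algorithms and Statistics all in period 2 — more than 2 per period.
So 3 periods is not enough.
4 works (last occupied period: period 4): for example Ethics -> period 4; Crypto -> period 1; Algebra -> period 2; Econ -> period 1; Algorithms -> period 2; Statistics -> period 3.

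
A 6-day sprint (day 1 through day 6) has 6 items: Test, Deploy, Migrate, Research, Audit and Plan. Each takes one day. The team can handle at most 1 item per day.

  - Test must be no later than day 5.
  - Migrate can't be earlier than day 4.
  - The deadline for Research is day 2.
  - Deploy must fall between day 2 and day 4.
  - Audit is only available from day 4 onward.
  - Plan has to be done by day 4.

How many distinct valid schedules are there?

Splitting on Test: it can be day 1 (4), day 2 (4), day 3 (6), day 4 (6), day 5 (6). Listing each branch's schedules as (Deploy, Migrate, Research, Audit, Plan) by day number:
Test=day 1: (3,5,2,6,4) (3,6,2,5,4) (4,5,2,6,3) (4,6,2,5,3) — 4.
Test=day 2: (3,5,1,6,4) (3,6,1,5,4) (4,5,1,6,3) (4,6,1,5,3) — 4.
Test=day 3: (2,5,1,6,4) (2,6,1,5,4) (4,5,1,6,2) (4,5,2,6,1) (4,6,1,5,2) (4,6,2,5,1) — 6.
Test=day 4: (2,5,1,6,3) (2,6,1,5,3) (3,5,1,6,2) (3,5,2,6,1) (3,6,1,5,2) (3,6,2,5,1) — 6.
Test=day 5: (2,4,1,6,3) (2,6,1,4,3) (3,4,1,6,2) (3,4,2,6,1) (3,6,1,4,2) (3,6,2,4,1) — 6.
Summing: 4 + 4 + 6 + 6 + 6 = 26.

26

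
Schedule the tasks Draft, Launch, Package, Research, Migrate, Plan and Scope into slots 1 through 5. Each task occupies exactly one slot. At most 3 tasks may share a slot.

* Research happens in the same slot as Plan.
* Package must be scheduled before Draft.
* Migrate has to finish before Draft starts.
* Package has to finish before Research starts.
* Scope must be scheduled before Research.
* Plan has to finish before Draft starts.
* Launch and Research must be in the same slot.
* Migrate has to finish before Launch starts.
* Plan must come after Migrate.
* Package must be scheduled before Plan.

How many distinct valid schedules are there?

46

Splitting on Draft: it can be 3 (1), 4 (9), 5 (36). Listing each branch's schedules as (Launch, Package, Research, Migrate, Plan, Scope):
Draft=3: (2,1,2,1,2,1) — 1.
Draft=4: (2,1,2,1,2,1) (3,1,3,1,3,1) (3,1,3,1,3,2) (3,1,3,2,3,1) (3,1,3,2,3,2) (3,2,3,1,3,1) (3,2,3,1,3,2) (3,2,3,2,3,1) (3,2,3,2,3,2) — 9.
Draft=5: (2,1,2,1,2,1) (3,1,3,1,3,1) (3,1,3,1,3,2) (3,1,3,2,3,1) (3,1,3,2,3,2) (3,2,3,1,3,1) (3,2,3,1,3,2) (3,2,3,2,3,1) (3,2,3,2,3,2) (4,1,4,1,4,1) (4,1,4,1,4,2) (4,1,4,1,4,3) (4,1,4,2,4,1) (4,1,4,2,4,2) (4,1,4,2,4,3) (4,1,4,3,4,1) (4,1,4,3,4,2) (4,1,4,3,4,3) (4,2,4,1,4,1) (4,2,4,1,4,2) (4,2,4,1,4,3) (4,2,4,2,4,1) (4,2,4,2,4,2) (4,2,4,2,4,3) (4,2,4,3,4,1) (4,2,4,3,4,2) (4,2,4,3,4,3) (4,3,4,1,4,1) (4,3,4,1,4,2) (4,3,4,1,4,3) (4,3,4,2,4,1) (4,3,4,2,4,2) (4,3,4,2,4,3) (4,3,4,3,4,1) (4,3,4,3,4,2) (4,3,4,3,4,3) — 36.
Summing: 1 + 9 + 36 = 46.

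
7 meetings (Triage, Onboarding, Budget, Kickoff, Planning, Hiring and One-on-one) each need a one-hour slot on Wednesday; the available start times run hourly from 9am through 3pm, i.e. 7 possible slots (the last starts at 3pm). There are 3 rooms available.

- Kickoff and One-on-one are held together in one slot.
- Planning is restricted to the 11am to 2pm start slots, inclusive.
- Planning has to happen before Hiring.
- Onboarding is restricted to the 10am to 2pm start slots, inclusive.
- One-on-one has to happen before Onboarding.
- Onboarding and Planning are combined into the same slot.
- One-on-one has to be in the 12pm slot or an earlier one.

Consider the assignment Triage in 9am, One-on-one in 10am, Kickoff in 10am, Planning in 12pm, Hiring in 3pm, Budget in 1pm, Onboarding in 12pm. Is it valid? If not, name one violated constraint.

Yes, all constraints hold

There are 3 rooms available — holds.
Planning has to happen before Hiring — holds.
Planning is restricted to the 11am to 2pm start slots, inclusive — holds.
One-on-one has to be in the 12pm slot or an earlier one — holds.
One-on-one has to happen before Onboarding — holds.
Kickoff and One-on-one are held together in one slot — holds.
Onboarding and Planning are combined into the same slot — holds.
Onboarding is restricted to the 10am to 2pm start slots, inclusive — holds.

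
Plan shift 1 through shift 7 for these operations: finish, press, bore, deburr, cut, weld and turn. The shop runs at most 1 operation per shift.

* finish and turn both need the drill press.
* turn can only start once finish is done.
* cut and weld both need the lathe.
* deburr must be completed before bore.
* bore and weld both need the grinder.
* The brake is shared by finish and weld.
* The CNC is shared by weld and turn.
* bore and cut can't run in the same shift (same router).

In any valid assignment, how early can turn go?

shift 2

Precedence pushes turn to at least shift 2.
turn at shift 2 is achievable: bore in shift 4, press in shift 5, cut in shift 6, weld in shift 7, finish in shift 1, turn in shift 2, deburr in shift 3.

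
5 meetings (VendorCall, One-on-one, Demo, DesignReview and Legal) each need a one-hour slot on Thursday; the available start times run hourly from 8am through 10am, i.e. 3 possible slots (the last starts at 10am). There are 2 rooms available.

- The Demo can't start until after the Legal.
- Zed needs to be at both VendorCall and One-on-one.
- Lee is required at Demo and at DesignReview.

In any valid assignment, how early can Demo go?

Precedence pushes Demo to at least 9am.
Demo at 9am is achievable: DesignReview in 10am, VendorCall in 8am, Demo in 9am, One-on-one in 9am, Legal in 8am.

9am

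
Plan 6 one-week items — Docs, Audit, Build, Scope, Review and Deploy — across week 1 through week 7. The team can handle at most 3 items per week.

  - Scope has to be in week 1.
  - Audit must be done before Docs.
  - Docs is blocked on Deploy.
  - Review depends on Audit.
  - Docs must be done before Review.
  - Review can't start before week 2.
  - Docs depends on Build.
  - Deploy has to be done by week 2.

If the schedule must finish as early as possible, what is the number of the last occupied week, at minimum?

The precedence chain requires at least 3 distinct weeks.
With at most 3 per week and 6 work items, at least 2 weeks are needed.
Could 3 weeks be enough, i.e. nothing placed later than week 3? No: Scope's window within 3 weeks is {week 1}; Review's window within 3 weeks is {week 2, week 3}; Deploy's window within 3 weeks is {week 1, week 2}; Audit must come before Review (at week 3 or earlier) → {week 1, week 2}; Docs must come after Deploy (at week 1 or later) → {week 2, week 3}; Build must come before Docs (at week 3 or earlier) → {week 1, week 2}; Review must come after Docs (at week 2 or later) → {week 3}; Docs must come before Review (at week 3 or earlier) → {week 2}; Deploy must come before Docs (at week 2 or earlier) → {week 1}; Audit must come before Docs (at week 2 or earlier) → {week 1}; Build must come before Docs (at week 2 or earlier) → {week 1}; that puts Audit, Build, Scope and Deploy all in week 1 — more than 3 per week.
So 3 weeks is not enough.
4 works (last occupied week: week 4): for example Docs=week 3; Build=week 2; Scope=week 1; Deploy=week 1; Review=week 4; Audit=week 1.

4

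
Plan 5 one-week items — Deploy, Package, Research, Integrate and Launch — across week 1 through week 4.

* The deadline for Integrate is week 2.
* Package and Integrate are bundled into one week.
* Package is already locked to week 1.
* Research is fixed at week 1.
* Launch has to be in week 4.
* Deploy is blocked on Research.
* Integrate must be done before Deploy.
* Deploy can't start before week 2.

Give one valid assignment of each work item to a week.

Deploy -> week 2, Research -> week 1, Launch -> week 4, Package -> week 1, Integrate -> week 1

Checking: Research(week 1) before Deploy(week 2); Integrate(week 1) before Deploy(week 2); Package = Integrate = week 1; Research=week 1 in [week 1,week 1]; Package=week 1 in [week 1,week 1]; Launch=week 4 in [week 4,week 4]; Deploy=week 2 in [week 2,week 4]; Integrate=week 1 in [week 1,week 2].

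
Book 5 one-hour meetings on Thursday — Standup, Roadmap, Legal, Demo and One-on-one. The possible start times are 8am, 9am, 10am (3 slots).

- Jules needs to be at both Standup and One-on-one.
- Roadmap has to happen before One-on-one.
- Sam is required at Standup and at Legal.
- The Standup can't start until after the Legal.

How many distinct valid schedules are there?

Splitting on Standup: it can be 9am (6), 10am (6). Listing each branch's schedules as (Roadmap, Legal, Demo, One-on-one):
Standup=9am: (8am,8am,8am,10am) (8am,8am,9am,10am) (8am,8am,10am,10am) (9am,8am,8am,10am) (9am,8am,9am,10am) (9am,8am,10am,10am) — 6.
Standup=10am: (8am,8am,8am,9am) (8am,8am,9am,9am) (8am,8am,10am,9am) (8am,9am,8am,9am) (8am,9am,9am,9am) (8am,9am,10am,9am) — 6.
Summing: 6 + 6 = 12.

12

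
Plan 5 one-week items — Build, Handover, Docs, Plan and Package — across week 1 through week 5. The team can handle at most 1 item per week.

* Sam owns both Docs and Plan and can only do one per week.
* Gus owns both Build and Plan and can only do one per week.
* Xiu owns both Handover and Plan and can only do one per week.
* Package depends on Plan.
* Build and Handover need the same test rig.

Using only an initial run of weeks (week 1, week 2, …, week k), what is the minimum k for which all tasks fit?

5 weeks

The precedence chain requires at least 2 distinct weeks.
With at most 1 per week and 5 tasks, at least 5 weeks are needed.
5 works (last occupied week: week 5): for example Docs=week 5; Handover=week 4; Plan=week 1; Build=week 3; Package=week 2.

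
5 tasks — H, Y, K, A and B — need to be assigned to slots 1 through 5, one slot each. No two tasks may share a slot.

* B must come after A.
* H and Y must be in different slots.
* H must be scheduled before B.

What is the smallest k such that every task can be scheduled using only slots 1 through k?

The precedence chain requires at least 2 distinct slots.
With at most 1 per slot and 5 tasks, at least 5 slots are needed.
5 works (last occupied slot: 5): for example H -> 1; A -> 2; B -> 3; Y -> 4; K -> 5.

5 slots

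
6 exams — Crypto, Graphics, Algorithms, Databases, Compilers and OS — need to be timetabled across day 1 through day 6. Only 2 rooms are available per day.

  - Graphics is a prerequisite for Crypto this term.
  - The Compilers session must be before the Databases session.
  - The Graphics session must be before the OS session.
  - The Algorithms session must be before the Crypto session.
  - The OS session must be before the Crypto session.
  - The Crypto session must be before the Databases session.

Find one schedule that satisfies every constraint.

OS=day 2; Crypto=day 3; Graphics=day 1; Compilers=day 2; Databases=day 4; Algorithms=day 1

Checking: Compilers(day 2) before Databases(day 4); Graphics(day 1) before OS(day 2); OS(day 2) before Crypto(day 3); Graphics(day 1) before Crypto(day 3); Algorithms(day 1) before Crypto(day 3); Crypto(day 3) before Databases(day 4); max 2 per day (cap 2).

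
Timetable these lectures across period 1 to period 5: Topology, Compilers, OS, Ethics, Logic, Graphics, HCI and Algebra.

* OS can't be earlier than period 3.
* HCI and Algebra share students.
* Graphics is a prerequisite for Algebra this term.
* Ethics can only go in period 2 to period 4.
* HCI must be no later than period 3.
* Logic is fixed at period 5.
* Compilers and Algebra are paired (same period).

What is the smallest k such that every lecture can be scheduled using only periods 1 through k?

The precedence chain requires at least 2 distinct periods.
Logic can't be placed before period 5, so the schedule must run through at least period 5.
5 works (last occupied period: period 5): for example Algebra -> period 2, Topology -> period 1, HCI -> period 1, Graphics -> period 1, Ethics -> period 2, Logic -> period 5, OS -> period 3, Compilers -> period 2.

5 periods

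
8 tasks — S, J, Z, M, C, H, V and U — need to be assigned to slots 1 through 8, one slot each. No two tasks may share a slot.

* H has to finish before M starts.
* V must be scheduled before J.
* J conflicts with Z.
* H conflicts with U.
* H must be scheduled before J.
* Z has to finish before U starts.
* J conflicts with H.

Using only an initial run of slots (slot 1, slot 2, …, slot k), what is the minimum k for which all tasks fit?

The precedence chain requires at least 2 distinct slots.
With at most 1 per slot and 8 tasks, at least 8 slots are needed.
8 works (last occupied slot: 8): for example M -> 5, V -> 2, C -> 8, S -> 7, J -> 3, U -> 6, Z -> 4, H -> 1.

8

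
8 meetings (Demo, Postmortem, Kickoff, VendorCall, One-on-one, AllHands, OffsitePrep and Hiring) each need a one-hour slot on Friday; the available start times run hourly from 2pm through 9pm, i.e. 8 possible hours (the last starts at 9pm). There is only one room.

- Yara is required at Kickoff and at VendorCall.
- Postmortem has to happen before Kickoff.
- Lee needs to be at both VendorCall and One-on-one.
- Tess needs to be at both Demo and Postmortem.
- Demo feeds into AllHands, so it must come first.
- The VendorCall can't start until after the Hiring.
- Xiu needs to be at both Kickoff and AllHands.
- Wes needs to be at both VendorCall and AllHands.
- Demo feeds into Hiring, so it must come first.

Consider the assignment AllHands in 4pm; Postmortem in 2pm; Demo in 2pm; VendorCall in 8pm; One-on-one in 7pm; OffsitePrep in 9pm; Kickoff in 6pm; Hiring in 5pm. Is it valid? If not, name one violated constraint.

Invalid. Tess needs to be at both Demo and Postmortem.

Demo feeds into Hiring, so it must come first — holds.
Yara is required at Kickoff and at VendorCall — holds.
There is only one room — violated.
Tess needs to be at both Demo and Postmortem — violated.
Wes needs to be at both VendorCall and AllHands — holds.
Xiu needs to be at both Kickoff and AllHands — holds.
Lee needs to be at both VendorCall and One-on-one — holds.
Postmortem has to happen before Kickoff — holds.
Demo feeds into AllHands, so it must come first — holds.
The VendorCall can't start until after the Hiring — holds.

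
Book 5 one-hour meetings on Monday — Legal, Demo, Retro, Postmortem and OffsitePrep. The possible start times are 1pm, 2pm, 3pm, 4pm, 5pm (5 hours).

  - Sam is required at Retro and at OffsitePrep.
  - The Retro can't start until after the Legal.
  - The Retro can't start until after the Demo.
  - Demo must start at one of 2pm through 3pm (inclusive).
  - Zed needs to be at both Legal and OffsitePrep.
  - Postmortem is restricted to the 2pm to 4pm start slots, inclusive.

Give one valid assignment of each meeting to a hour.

Postmortem=2pm, Retro=3pm, Demo=2pm, Legal=1pm, OffsitePrep=2pm

Checking: Legal(1pm) before Retro(3pm); Demo(2pm) before Retro(3pm); Legal(1pm) != OffsitePrep(2pm); Retro(3pm) != OffsitePrep(2pm); Demo=2pm in [2pm,3pm]; Postmortem=2pm in [2pm,4pm].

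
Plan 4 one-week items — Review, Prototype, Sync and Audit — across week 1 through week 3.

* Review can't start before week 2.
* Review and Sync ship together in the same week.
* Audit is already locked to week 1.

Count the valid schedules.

Splitting on Review: it can be week 2 (3), week 3 (3). Listing each branch's schedules as (Prototype, Sync, Audit) by week number:
Review=week 2: (1,2,1) (2,2,1) (3,2,1) — 3.
Review=week 3: (1,3,1) (2,3,1) (3,3,1) — 3.
Summing: 3 + 3 = 6.

6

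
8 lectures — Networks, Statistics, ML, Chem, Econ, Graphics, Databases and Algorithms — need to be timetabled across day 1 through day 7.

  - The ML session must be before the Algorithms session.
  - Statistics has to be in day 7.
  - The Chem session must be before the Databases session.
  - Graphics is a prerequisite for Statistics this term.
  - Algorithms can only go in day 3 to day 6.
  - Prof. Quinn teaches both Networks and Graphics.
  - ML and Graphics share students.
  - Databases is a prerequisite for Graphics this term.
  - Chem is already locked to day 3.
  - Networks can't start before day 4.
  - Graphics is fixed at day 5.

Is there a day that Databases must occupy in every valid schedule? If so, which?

Chem is fixed at day 3 and must come before Databases, so Databases is at least day 4.
Graphics is fixed at day 5 and must come after Databases, so Databases is at most day 4.
So Databases must be day 4.

day 4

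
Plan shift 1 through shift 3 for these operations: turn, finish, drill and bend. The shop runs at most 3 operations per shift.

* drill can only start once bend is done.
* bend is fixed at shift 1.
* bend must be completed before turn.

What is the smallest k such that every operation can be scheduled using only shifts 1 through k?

The precedence chain requires at least 2 distinct shifts.
With at most 3 per shift and 4 operations, at least 2 shifts are needed.
2 works (last occupied shift: shift 2): for example drill -> shift 2; bend -> shift 1; turn -> shift 2; finish -> shift 1.

2 shifts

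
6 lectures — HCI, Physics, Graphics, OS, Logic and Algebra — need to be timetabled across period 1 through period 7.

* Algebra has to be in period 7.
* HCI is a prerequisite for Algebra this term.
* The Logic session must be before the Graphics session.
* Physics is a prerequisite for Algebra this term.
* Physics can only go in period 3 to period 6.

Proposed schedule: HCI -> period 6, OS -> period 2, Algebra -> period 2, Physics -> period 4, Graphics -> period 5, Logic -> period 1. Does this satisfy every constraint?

No — it violates: Algebra has to be in period 7

The Logic session must be before the Graphics session — holds.
Physics can only go in period 3 to period 6 — holds.
Algebra has to be in period 7 — violated.
HCI is a prerequisite for Algebra this term — violated.
Physics is a prerequisite for Algebra this term — violated.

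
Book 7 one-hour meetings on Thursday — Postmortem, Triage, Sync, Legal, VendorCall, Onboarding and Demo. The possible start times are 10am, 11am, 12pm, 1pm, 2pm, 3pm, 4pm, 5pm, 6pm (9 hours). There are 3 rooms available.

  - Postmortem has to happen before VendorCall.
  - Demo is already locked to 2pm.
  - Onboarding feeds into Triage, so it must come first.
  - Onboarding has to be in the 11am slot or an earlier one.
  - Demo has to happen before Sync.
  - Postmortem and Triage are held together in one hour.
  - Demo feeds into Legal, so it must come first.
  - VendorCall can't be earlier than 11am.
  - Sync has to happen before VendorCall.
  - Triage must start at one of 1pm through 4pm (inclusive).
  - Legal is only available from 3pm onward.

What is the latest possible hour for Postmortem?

Postmortem must be in the same hour as Triage, which can't be before 1pm, so Postmortem is at least 1pm; Postmortem must be in the same hour as Triage, which can't be after 4pm, so Postmortem is at most 4pm.
Postmortem at 4pm is achievable: Sync=3pm; Demo=2pm; VendorCall=5pm; Triage=4pm; Postmortem=4pm; Legal=3pm; Onboarding=10am.

4pm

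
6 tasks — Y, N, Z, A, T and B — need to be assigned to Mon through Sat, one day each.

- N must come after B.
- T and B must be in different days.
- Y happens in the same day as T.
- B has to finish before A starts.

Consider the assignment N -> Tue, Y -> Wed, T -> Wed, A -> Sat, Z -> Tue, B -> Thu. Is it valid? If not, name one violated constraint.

B has to finish before A starts — holds.
T and B must be in different days — holds.
N must come after B — violated.
Y happens in the same day as T — holds.

No — it violates: N must come after B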